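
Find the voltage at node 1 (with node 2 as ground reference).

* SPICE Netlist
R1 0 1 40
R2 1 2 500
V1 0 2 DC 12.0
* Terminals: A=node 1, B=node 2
Nodal analysis, taking node 2 as the 0 V reference.
Source V1 fixes V_0 = 12 V.
KCL at each unknown node (sum of currents leaving = 0; resistances in Ω):
  Node 1: (V_1 - 12)/40 + (V_1 - 0)/500 = 0
Collecting terms: 0.027 × V_1 = 0.3  =>  V_1 = 11.11 V
The requested potential is V_1 = 11.11 V.

Final answer: V_1 = 11.11 V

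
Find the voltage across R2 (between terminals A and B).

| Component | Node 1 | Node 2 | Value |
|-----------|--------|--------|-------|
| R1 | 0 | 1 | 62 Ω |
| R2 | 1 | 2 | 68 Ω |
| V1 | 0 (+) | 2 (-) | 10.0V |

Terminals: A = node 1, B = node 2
R1 and R2 are in series across V1 (node 0 → node 1 → node 2), and the output A–B is taken across R2, so this is a voltage divider.
Series current: I = V1/(R1 + R2) = 10/(62 + 68) = 10/130 = 0.07692 A
V_R2 = I × R2 = V1 × R2/(R1 + R2) = 10 × 68/130 = 5.231 V

Final answer: 5.231 V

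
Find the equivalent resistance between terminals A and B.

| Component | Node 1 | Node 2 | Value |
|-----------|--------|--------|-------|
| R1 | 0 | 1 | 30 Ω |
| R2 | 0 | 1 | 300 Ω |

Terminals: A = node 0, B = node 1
Reduce the network between node 0 (A) and node 1 (B) by series/parallel combination:
  Rp1 = R1 ‖ R2 (parallel, both between nodes 0 and 1) = 1/(1/30 + 1/300) = 27.27 Ω
R_eq = 27.27 Ω

Final answer: 27.27 Ω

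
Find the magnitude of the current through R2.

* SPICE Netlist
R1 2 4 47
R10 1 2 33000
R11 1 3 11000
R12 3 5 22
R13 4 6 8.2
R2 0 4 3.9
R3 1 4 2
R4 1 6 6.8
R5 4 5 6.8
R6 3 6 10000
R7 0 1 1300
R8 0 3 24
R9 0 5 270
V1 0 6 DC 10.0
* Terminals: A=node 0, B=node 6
Nodal analysis, taking node 6 as the 0 V reference.
Source V1 fixes V_0 = 10 V.
KCL at each unknown node (sum of currents leaving = 0; resistances in Ω):
  Node 1: (V_1 - V_4)/2 + (V_1 - 0)/6.8 + (V_1 - 10)/1300 + (V_1 - V_2)/33000 + (V_1 - V_3)/11000 = 0
  Node 2: (V_2 - V_4)/47 + (V_2 - V_1)/33000 = 0
  Node 3: (V_3 - 0)/10000 + (V_3 - 10)/24 + (V_3 - V_1)/11000 + (V_3 - V_5)/22 = 0
  Node 4: (V_4 - V_2)/47 + (V_4 - 10)/3.9 + (V_4 - V_1)/2 + (V_4 - V_5)/6.8 + (V_4 - 0)/8.2 = 0
  Node 5: (V_5 - V_4)/6.8 + (V_5 - 10)/270 + (V_5 - V_3)/22 = 0
Collecting terms (coefficients in siemens):
  0.6479·V_1 - 0.0000303·V_2 - 0.00009091·V_3 - 0.5·V_4 = 0.007692
  0.02131·V_2 - 0.0000303·V_1 - 0.02128·V_4 = 0
  0.08731·V_3 - 0.00009091·V_1 - 0.04545·V_5 = 0.4167
  1.047·V_4 - 0.5·V_1 - 0.02128·V_2 - 0.1471·V_5 = 2.564
  0.1962·V_5 - 0.04545·V_3 - 0.1471·V_4 = 0.03704
Solving these 5 simultaneous equations (Gaussian elimination) gives:
  V_1 = 4.196 V, V_2 = 5.418 V, V_3 = 7.948 V, V_4 = 5.42 V
  V_5 = 6.092 V
I_R2 = (V_0 - V_4)/R2 = (10 - 5.42)/3.9 = 1.174 A
|I_R2| = 1.174 A

Final answer: |I_R2| = 1.174 A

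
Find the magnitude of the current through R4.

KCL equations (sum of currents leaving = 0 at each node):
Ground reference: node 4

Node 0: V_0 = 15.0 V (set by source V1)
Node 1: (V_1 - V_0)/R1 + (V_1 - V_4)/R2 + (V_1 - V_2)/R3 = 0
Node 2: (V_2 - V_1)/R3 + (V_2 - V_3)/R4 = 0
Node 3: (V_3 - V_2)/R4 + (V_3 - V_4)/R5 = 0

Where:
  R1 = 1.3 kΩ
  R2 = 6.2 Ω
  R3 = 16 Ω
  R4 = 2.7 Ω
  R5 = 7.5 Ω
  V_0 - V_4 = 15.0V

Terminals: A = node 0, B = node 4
Nodal analysis, taking node 4 as the 0 V reference.
Source V1 fixes V_0 = 15 V.
KCL at each unknown node (sum of currents leaving = 0; resistances in Ω):
  Node 1: (V_1 - 15)/1300 + (V_1 - 0)/6.2 + (V_1 - V_2)/16 = 0
  Node 2: (V_2 - V_1)/16 + (V_2 - V_3)/2.7 = 0
  Node 3: (V_3 - V_2)/2.7 + (V_3 - 0)/7.5 = 0
Collecting terms (coefficients in siemens):
  0.2246·V_1 - 0.0625·V_2 = 0.01154
  0.4329·V_2 - 0.0625·V_1 - 0.3704·V_3 = 0
  0.5037·V_3 - 0.3704·V_2 = 0
Solving these 3 simultaneous equations (Gaussian elimination) gives:
  V_1 = 0.05763 V, V_2 = 0.02243 V, V_3 = 0.0165 V
I_R4 = (V_2 - V_3)/R4 = (0.02243 - 0.0165)/2.7 = 0.002199 A
|I_R4| = 0.002199 A

Final answer: |I_R4| = 0.002199 A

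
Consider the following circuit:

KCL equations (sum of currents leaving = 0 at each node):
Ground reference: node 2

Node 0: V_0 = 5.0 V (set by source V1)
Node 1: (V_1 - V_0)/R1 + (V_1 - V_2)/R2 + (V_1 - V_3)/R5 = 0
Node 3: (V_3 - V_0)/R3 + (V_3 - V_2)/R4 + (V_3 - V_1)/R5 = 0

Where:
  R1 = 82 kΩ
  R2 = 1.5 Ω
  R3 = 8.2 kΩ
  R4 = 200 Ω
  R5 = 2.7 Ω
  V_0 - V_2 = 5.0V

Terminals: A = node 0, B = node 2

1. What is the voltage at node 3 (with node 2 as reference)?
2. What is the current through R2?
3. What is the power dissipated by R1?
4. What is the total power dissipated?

Nodal analysis, taking node 2 as the 0 V reference.
Source V1 fixes V_0 = 5 V.
KCL at each unknown node (sum of currents leaving = 0; resistances in Ω):
  Node 1: (V_1 - 5)/82000 + (V_1 - 0)/1.5 + (V_1 - V_3)/2.7 = 0
  Node 3: (V_3 - 5)/8200 + (V_3 - 0)/200 + (V_3 - V_1)/2.7 = 0
Collecting terms (coefficients in siemens):
  1.037·V_1 - 0.3704·V_3 = 0.00006098
  0.3755·V_3 - 0.3704·V_1 = 0.0006098
Determinant D = (1.037)(0.3755) - (-0.3704)(-0.3704) = 0.2522
V_1 = [(0.00006098)(0.3755) - (-0.3704)(0.0006098)]/D = 0.0009861 V
V_3 = [(1.037)(0.0006098) - (0.00006098)(-0.3704)]/D = 0.002597 V
Part 1:
  Read off the nodal solution: V_3 = 0.002597 V
Part 2:
  I_R2 = (V_1 - V_2)/R2 = (0.0009861 - 0)/1.5 = 0.0006574 A
  Magnitude: I_R2 = 0.0006574 A
Part 3:
  I_R1 = (V_0 - V_1)/R1 = (5 - 0.0009861)/82000 = 0.00006096 A
  P_R1 = I_R1² × R1 = (0.00006096)² × 82000 = 0.0003048 W
Part 4:
  Power in each resistor, P = (ΔV)²/R:
    P_R1 = (5 - 0.0009861)²/82000 = 0.0003048 W
    P_R2 = (0.0009861 - 0)²/1.5 = 0.0000006483 W
    P_R3 = (5 - 0.002597)²/8200 = 0.003046 W
    P_R4 = (0 - 0.002597)²/200 = 0.00000003371 W
    P_R5 = (0.0009861 - 0.002597)²/2.7 = 0.0000009606 W
  P_total = P_R1 + P_R2 + P_R3 + P_R4 + P_R5 = 0.003352 W

Final answers:
1. V_3 = 0.002597 V
2. I_R2 = 0.0006574 A
3. P_R1 = 0.0003048 W
4. P_total = 0.003352 W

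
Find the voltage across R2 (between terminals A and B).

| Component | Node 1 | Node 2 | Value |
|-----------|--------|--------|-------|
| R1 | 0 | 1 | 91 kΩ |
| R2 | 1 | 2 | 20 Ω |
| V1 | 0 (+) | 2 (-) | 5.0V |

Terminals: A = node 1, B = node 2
R1 and R2 are in series across V1 (node 0 → node 1 → node 2), and the output A–B is taken across R2, so this is a voltage divider.
Series current: I = V1/(R1 + R2) = 5/(91000 + 20) = 5/91020 = 0.00005493 A
V_R2 = I × R2 = V1 × R2/(R1 + R2) = 5 × 20/91020 = 0.001099 V

Final answer: 0.001099 V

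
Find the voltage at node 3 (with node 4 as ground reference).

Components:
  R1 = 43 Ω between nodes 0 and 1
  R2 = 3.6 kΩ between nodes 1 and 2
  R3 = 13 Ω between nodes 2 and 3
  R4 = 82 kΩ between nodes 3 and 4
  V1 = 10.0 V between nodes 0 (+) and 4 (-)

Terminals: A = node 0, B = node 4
Nodal analysis, taking node 4 as the 0 V reference.
Source V1 fixes V_0 = 10 V.
KCL at each unknown node (sum of currents leaving = 0; resistances in Ω):
  Node 1: (V_1 - 10)/43 + (V_1 - V_2)/3600 = 0
  Node 2: (V_2 - V_1)/3600 + (V_2 - V_3)/13 = 0
  Node 3: (V_3 - V_2)/13 + (V_3 - 0)/82000 = 0
Collecting terms (coefficients in siemens):
  0.02353·V_1 - 0.0002778·V_2 = 0.2326
  0.0772·V_2 - 0.0002778·V_1 - 0.07692·V_3 = 0
  0.07694·V_3 - 0.07692·V_2 = 0
Solving these 3 simultaneous equations (Gaussian elimination) gives:
  V_1 = 9.995 V, V_2 = 9.575 V, V_3 = 9.573 V
The requested potential is V_3 = 9.573 V.

Final answer: V_3 = 9.573 V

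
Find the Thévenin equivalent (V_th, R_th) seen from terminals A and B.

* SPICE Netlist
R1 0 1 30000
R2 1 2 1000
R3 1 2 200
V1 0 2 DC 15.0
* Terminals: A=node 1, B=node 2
Step 1 — V_th is the open-circuit voltage V_A - V_B (nothing connected across the terminals).
Nodal analysis, taking node 2 as the 0 V reference.
Source V1 fixes V_0 = 15 V.
KCL at each unknown node (sum of currents leaving = 0; resistances in Ω):
  Node 1: (V_1 - 15)/30000 + (V_1 - 0)/1000 + (V_1 - 0)/200 = 0
Collecting terms: 0.006033 × V_1 = 0.0005  =>  V_1 = 0.08287 V
V_th = V_1 - V_2 = 0.08287 - 0 = 0.08287 V
Step 2 — R_th: zero the source — replace V1 by a short circuit (node 2 merges into node 0) — and find the resistance seen between A (node 1) and B (node 0).
Reduce the network between node 1 (A) and node 0 (B) by series/parallel combination:
  Rp1 = R1 ‖ R2 ‖ R3 (parallel, all between nodes 0 and 1) = 1/(1/30000 + 1/1000 + 1/200) = 165.7 Ω
R_th = 165.7 Ω

Final answer: V_th = 0.08287 V, R_th = 165.7 Ω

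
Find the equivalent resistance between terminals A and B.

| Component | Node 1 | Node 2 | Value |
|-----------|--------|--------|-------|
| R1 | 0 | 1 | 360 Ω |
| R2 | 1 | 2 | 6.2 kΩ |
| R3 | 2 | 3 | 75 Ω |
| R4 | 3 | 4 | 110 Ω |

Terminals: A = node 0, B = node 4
Reduce the network between node 0 (A) and node 4 (B) by series/parallel combination:
  Rs1 = R1 + R2 (series, joined only at node 1) = 360 + 6200 = 6560 Ω
  Rs2 = R3 + Rs1 (series, joined only at node 2) = 75 + 6560 = 6635 Ω
  Rs3 = R4 + Rs2 (series, joined only at node 3) = 110 + 6635 = 6745 Ω
R_eq = 6.745 kΩ

Final answer: 6.745 kΩ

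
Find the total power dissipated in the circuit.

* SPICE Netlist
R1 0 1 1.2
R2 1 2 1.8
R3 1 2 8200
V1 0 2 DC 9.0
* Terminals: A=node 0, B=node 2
Nodal analysis, taking node 2 as the 0 V reference.
Source V1 fixes V_0 = 9 V.
KCL at each unknown node (sum of currents leaving = 0; resistances in Ω):
  Node 1: (V_1 - 9)/1.2 + (V_1 - 0)/1.8 + (V_1 - 0)/8200 = 0
Collecting terms: 1.389 × V_1 = 7.5  =>  V_1 = 5.4 V
Power in each resistor, P = (ΔV)²/R:
  P_R1 = (9 - 5.4)²/1.2 = 10.8 W
  P_R2 = (5.4 - 0)²/1.8 = 16.2 W
  P_R3 = (5.4 - 0)²/8200 = 0.003555 W
P_total = P_R1 + P_R2 + P_R3 = 27 W

Final answer: 27 W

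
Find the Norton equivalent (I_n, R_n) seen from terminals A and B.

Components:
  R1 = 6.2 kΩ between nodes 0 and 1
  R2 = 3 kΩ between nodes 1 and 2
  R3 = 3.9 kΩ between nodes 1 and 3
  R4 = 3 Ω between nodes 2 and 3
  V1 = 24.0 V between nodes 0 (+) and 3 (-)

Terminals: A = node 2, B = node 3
Find the Thévenin equivalent first; then I_n = V_th/R_th and R_n = R_th.
Step 1 — V_th is the open-circuit voltage V_A - V_B (nothing connected across the terminals).
Nodal analysis, taking node 3 as the 0 V reference.
Source V1 fixes V_0 = 24 V.
KCL at each unknown node (sum of currents leaving = 0; resistances in Ω):
  Node 1: (V_1 - 24)/6200 + (V_1 - V_2)/3000 + (V_1 - 0)/3900 = 0
  Node 2: (V_2 - V_1)/3000 + (V_2 - 0)/3 = 0
Collecting terms (coefficients in siemens):
  0.000751·V_1 - 0.0003333·V_2 = 0.003871
  0.3337·V_2 - 0.0003333·V_1 = 0
Determinant D = (0.000751)(0.3337) - (-0.0003333)(-0.0003333) = 0.0002505
V_1 = [(0.003871)(0.3337) - (-0.0003333)(0)]/D = 5.156 V
V_2 = [(0.000751)(0) - (0.003871)(-0.0003333)]/D = 0.005151 V
V_th = V_2 - V_3 = 0.005151 - 0 = 0.005151 V
Step 2 — R_th: zero the source — replace V1 by a short circuit (node 3 merges into node 0) — and find the resistance seen between A (node 2) and B (node 0).
Reduce the network between node 2 (A) and node 0 (B) by series/parallel combination:
  Rp1 = R1 ‖ R3 (parallel, both between nodes 0 and 1) = 1/(1/6200 + 1/3900) = 2394 Ω
  Rs1 = R2 + Rp1 (series, joined only at node 1) = 3000 + 2394 = 5394 Ω
  Rp2 = R4 ‖ Rs1 (parallel, both between nodes 0 and 2) = 1/(1/3 + 1/5394) = 2.998 Ω
R_th = 2.998 Ω
I_n = V_th/R_th = 0.005151/2.998 = 0.001718 A, and R_n = R_th = 2.998 Ω

Final answer: I_n = 0.001718 A, R_n = 2.998 Ω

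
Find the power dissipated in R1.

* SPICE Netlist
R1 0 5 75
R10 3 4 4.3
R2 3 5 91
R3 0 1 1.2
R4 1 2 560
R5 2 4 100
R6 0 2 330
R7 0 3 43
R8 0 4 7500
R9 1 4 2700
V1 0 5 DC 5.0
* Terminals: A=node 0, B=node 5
Nodal analysis, taking node 5 as the 0 V reference.
Source V1 fixes V_0 = 5 V.
KCL at each unknown node (sum of currents leaving = 0; resistances in Ω):
  Node 1: (V_1 - 5)/1.2 + (V_1 - V_2)/560 + (V_1 - V_4)/2700 = 0
  Node 2: (V_2 - V_1)/560 + (V_2 - V_4)/100 + (V_2 - 5)/330 = 0
  Node 3: (V_3 - 0)/91 + (V_3 - 5)/43 + (V_3 - V_4)/4.3 = 0
  Node 4: (V_4 - V_2)/100 + (V_4 - 5)/7500 + (V_4 - V_1)/2700 + (V_4 - V_3)/4.3 = 0
Collecting terms (coefficients in siemens):
  0.8355·V_1 - 0.001786·V_2 - 0.0003704·V_4 = 4.167
  0.01482·V_2 - 0.001786·V_1 - 0.01·V_4 = 0.01515
  0.2668·V_3 - 0.2326·V_4 = 0.1163
  0.2431·V_4 - 0.0003704·V_1 - 0.01·V_2 - 0.2326·V_3 = 0.0006667
Solving these 4 simultaneous equations (Gaussian elimination) gives:
  V_1 = 4.997 V, V_2 = 4.038 V, V_3 = 3.552 V, V_4 = 3.575 V
I_R1 = (V_0 - V_5)/R1 = (5 - 0)/75 = 0.06667 A
P_R1 = I_R1² × R1 = (0.06667)² × 75 = 0.3333 W

Final answer: 0.3333 W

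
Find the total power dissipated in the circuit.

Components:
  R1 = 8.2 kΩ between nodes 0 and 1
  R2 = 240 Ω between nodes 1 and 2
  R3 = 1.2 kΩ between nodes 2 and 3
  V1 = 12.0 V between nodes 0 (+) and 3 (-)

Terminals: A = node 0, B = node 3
Nodal analysis, taking node 3 as the 0 V reference.
Source V1 fixes V_0 = 12 V.
KCL at each unknown node (sum of currents leaving = 0; resistances in Ω):
  Node 1: (V_1 - 12)/8200 + (V_1 - V_2)/240 = 0
  Node 2: (V_2 - V_1)/240 + (V_2 - 0)/1200 = 0
Collecting terms (coefficients in siemens):
  0.004289·V_1 - 0.004167·V_2 = 0.001463
  0.005·V_2 - 0.004167·V_1 = 0
Determinant D = (0.004289)(0.005) - (-0.004167)(-0.004167) = 0.000004082
V_1 = [(0.001463)(0.005) - (-0.004167)(0)]/D = 1.793 V
V_2 = [(0.004289)(0) - (0.001463)(-0.004167)]/D = 1.494 V
Power in each resistor, P = (ΔV)²/R:
  P_R1 = (12 - 1.793)²/8200 = 0.01271 W
  P_R2 = (1.793 - 1.494)²/240 = 0.0003719 W
  P_R3 = (1.494 - 0)²/1200 = 0.001859 W
P_total = P_R1 + P_R2 + P_R3 = 0.01494 W

Final answer: 0.01494 W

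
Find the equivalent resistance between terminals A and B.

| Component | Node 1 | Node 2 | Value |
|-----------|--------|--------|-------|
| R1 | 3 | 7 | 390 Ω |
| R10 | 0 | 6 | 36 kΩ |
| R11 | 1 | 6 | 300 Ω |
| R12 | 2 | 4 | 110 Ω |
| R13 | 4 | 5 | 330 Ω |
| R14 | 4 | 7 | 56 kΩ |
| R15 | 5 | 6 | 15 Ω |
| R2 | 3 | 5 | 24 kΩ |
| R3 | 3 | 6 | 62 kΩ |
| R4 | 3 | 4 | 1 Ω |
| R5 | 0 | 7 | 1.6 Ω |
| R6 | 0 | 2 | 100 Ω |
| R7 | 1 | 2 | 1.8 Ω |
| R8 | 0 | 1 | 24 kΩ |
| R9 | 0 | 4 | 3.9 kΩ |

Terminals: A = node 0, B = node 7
The network is not a plain series/parallel combination. Inject a 1 A test current into terminal A (node 0) and return it from terminal B (node 7); then R_eq = V_A / (1 A).
Nodal analysis, taking node 7 as the 0 V reference.
Current source I_test pushes 1 A into node 0 and draws it out of node 7.
KCL at each unknown node (sum of currents leaving = 0; resistances in Ω):
  Node 0: (V_0 - 0)/1.6 + (V_0 - V_2)/100 + (V_0 - V_1)/24000 + (V_0 - V_4)/3900 + (V_0 - V_6)/36000 - 1 = 0
  Node 1: (V_1 - V_0)/24000 + (V_1 - V_2)/1.8 + (V_1 - V_6)/300 = 0
  Node 2: (V_2 - V_0)/100 + (V_2 - V_1)/1.8 + (V_2 - V_4)/110 = 0
  Node 3: (V_3 - 0)/390 + (V_3 - V_5)/24000 + (V_3 - V_6)/62000 + (V_3 - V_4)/1 = 0
  Node 4: (V_4 - V_0)/3900 + (V_4 - V_2)/110 + (V_4 - V_3)/1 + (V_4 - V_5)/330 + (V_4 - 0)/56000 = 0
  Node 5: (V_5 - V_3)/24000 + (V_5 - V_4)/330 + (V_5 - V_6)/15 = 0
  Node 6: (V_6 - V_0)/36000 + (V_6 - V_1)/300 + (V_6 - V_3)/62000 + (V_6 - V_5)/15 = 0
Collecting terms (coefficients in siemens):
  0.6353·V_0 - 0.00004167·V_1 - 0.01·V_2 - 0.0002564·V_4 - 0.00002778·V_6 = 1
  0.5589·V_1 - 0.00004167·V_0 - 0.5556·V_2 - 0.003333·V_6 = 0
  0.5746·V_2 - 0.01·V_0 - 0.5556·V_1 - 0.009091·V_4 = 0
  1.003·V_3 - 1·V_4 - 0.00004167·V_5 - 0.00001613·V_6 = 0
  1.012·V_4 - 0.0002564·V_0 - 0.009091·V_2 - 1·V_3 - 0.00303·V_5 = 0
  0.06974·V_5 - 0.00004167·V_3 - 0.00303·V_4 - 0.06667·V_6 = 0
  0.07004·V_6 - 0.00002778·V_0 - 0.003333·V_1 - 0.00001613·V_3 - 0.06667·V_5 = 0
Solving these 7 simultaneous equations (Gaussian elimination) gives:
  V_0 = 1.596 V, V_1 = 1.331 V, V_2 = 1.332 V, V_3 = 1.08 V
  V_4 = 1.083 V, V_5 = 1.21 V, V_6 = 1.216 V
R_eq = V_0 / 1 A = 1.596 Ω

Final answer: 1.596 Ω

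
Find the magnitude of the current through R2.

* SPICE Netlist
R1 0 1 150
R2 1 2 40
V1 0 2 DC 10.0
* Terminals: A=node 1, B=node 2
Nodal analysis, taking node 2 as the 0 V reference.
Source V1 fixes V_0 = 10 V.
KCL at each unknown node (sum of currents leaving = 0; resistances in Ω):
  Node 1: (V_1 - 10)/150 + (V_1 - 0)/40 = 0
Collecting terms: 0.03167 × V_1 = 0.06667  =>  V_1 = 2.105 V
I_R2 = (V_1 - V_2)/R2 = (2.105 - 0)/40 = 0.05263 A
|I_R2| = 0.05263 A

Final answer: |I_R2| = 0.05263 A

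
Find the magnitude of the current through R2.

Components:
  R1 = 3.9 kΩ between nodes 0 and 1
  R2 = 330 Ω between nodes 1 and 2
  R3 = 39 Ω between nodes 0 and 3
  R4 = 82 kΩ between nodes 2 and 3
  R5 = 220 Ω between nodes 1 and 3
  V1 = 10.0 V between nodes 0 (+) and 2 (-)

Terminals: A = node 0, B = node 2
Nodal analysis, taking node 2 as the 0 V reference.
Source V1 fixes V_0 = 10 V.
KCL at each unknown node (sum of currents leaving = 0; resistances in Ω):
  Node 1: (V_1 - 10)/3900 + (V_1 - 0)/330 + (V_1 - V_3)/220 = 0
  Node 3: (V_3 - 10)/39 + (V_3 - 0)/82000 + (V_3 - V_1)/220 = 0
Collecting terms (coefficients in siemens):
  0.007832·V_1 - 0.004545·V_3 = 0.002564
  0.0302·V_3 - 0.004545·V_1 = 0.2564
Determinant D = (0.007832)(0.0302) - (-0.004545)(-0.004545) = 0.0002159
V_1 = [(0.002564)(0.0302) - (-0.004545)(0.2564)]/D = 5.758 V
V_3 = [(0.007832)(0.2564) - (0.002564)(-0.004545)]/D = 9.357 V
I_R2 = (V_1 - V_2)/R2 = (5.758 - 0)/330 = 0.01745 A
|I_R2| = 0.01745 A

Final answer: |I_R2| = 0.01745 A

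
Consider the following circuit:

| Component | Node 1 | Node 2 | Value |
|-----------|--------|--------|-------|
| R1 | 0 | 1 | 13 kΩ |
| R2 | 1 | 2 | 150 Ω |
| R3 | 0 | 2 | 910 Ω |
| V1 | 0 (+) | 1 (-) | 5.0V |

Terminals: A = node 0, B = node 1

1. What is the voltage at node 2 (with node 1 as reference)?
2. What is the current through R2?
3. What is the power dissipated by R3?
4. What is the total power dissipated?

Nodal analysis, taking node 1 as the 0 V reference.
Source V1 fixes V_0 = 5 V.
KCL at each unknown node (sum of currents leaving = 0; resistances in Ω):
  Node 2: (V_2 - 0)/150 + (V_2 - 5)/910 = 0
Collecting terms: 0.007766 × V_2 = 0.005495  =>  V_2 = 0.7075 V
Part 1:
  Read off the nodal solution: V_2 = 0.7075 V
Part 2:
  I_R2 = (V_1 - V_2)/R2 = (0 - 0.7075)/150 = -0.004717 A
  Magnitude: I_R2 = 0.004717 A
Part 3:
  I_R3 = (V_0 - V_2)/R3 = (5 - 0.7075)/910 = 0.004717 A
  P_R3 = I_R3² × R3 = (0.004717)² × 910 = 0.02025 W
Part 4:
  Power in each resistor, P = (ΔV)²/R:
    P_R1 = (5 - 0)²/13000 = 0.001923 W
    P_R2 = (0 - 0.7075)²/150 = 0.003337 W
    P_R3 = (5 - 0.7075)²/910 = 0.02025 W
  P_total = P_R1 + P_R2 + P_R3 = 0.02551 W

Final answers:
1. V_2 = 0.7075 V
2. I_R2 = 0.004717 A
3. P_R3 = 0.02025 W
4. P_total = 0.02551 W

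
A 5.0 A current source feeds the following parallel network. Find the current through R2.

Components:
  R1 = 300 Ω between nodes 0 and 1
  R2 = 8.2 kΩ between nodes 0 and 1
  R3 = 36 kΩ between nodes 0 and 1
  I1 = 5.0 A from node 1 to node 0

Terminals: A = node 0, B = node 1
All resistors sit directly between nodes 0 and 1, so they are in parallel and share one voltage V; the full source current 5 A splits among them.
1/R_par = 1/300 + 1/8200 + 1/36000 = 0.003483 S  =>  R_par = 287.1 Ω
V = I × R_par = 5 × 287.1 = 1436 V
I_R2 = V/R2 = 1436/8200 = 0.1751 A

Final answer: 0.1751 A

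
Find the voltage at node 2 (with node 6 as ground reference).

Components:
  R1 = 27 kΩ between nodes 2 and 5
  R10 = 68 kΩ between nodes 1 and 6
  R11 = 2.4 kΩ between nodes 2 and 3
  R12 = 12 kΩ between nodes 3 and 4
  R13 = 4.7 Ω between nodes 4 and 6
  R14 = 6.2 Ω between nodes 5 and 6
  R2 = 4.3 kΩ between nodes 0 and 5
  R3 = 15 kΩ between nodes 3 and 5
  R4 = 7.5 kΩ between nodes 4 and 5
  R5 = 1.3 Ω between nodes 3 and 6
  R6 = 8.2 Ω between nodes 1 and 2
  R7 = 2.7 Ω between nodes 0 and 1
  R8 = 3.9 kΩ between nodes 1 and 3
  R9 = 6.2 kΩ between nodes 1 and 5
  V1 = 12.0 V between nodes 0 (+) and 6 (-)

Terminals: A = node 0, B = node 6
Nodal analysis, taking node 6 as the 0 V reference.
Source V1 fixes V_0 = 12 V.
KCL at each unknown node (sum of currents leaving = 0; resistances in Ω):
  Node 1: (V_1 - V_2)/8.2 + (V_1 - 12)/2.7 + (V_1 - V_3)/3900 + (V_1 - V_5)/6200 + (V_1 - 0)/68000 = 0
  Node 2: (V_2 - V_5)/27000 + (V_2 - V_1)/8.2 + (V_2 - V_3)/2400 = 0
  Node 3: (V_3 - V_5)/15000 + (V_3 - 0)/1.3 + (V_3 - V_1)/3900 + (V_3 - V_2)/2400 + (V_3 - V_4)/12000 = 0
  Node 4: (V_4 - V_5)/7500 + (V_4 - V_3)/12000 + (V_4 - 0)/4.7 = 0
  Node 5: (V_5 - V_2)/27000 + (V_5 - 12)/4300 + (V_5 - V_3)/15000 + (V_5 - V_4)/7500 + (V_5 - V_1)/6200 + (V_5 - 0)/6.2 = 0
Collecting terms (coefficients in siemens):
  0.4928·V_1 - 0.122·V_2 - 0.0002564·V_3 - 0.0001613·V_5 = 4.444
  0.1224·V_2 - 0.122·V_1 - 0.0004167·V_3 - 0.00003704·V_5 = 0
  0.7701·V_3 - 0.0002564·V_1 - 0.0004167·V_2 - 0.00008333·V_4 - 0.00006667·V_5 = 0
  0.213·V_4 - 0.00008333·V_3 - 0.0001333·V_5 = 0
  0.1619·V_5 - 0.0001613·V_1 - 0.00003704·V_2 - 0.00006667·V_3 - 0.0001333·V_4 = 0.002791
Solving these 5 simultaneous equations (Gaussian elimination) gives:
  V_1 = 11.97 V, V_2 = 11.93 V, V_3 = 0.01044 V, V_4 = 0.00002405 V
  V_5 = 0.03189 V
The requested potential is V_2 = 11.93 V.

Final answer: V_2 = 11.93 V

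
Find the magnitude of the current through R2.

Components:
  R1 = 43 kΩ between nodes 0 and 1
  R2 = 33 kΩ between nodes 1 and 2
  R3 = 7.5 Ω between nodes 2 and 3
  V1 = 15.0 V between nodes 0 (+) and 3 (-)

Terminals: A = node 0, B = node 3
Nodal analysis, taking node 3 as the 0 V reference.
Source V1 fixes V_0 = 15 V.
KCL at each unknown node (sum of currents leaving = 0; resistances in Ω):
  Node 1: (V_1 - 15)/43000 + (V_1 - V_2)/33000 = 0
  Node 2: (V_2 - V_1)/33000 + (V_2 - 0)/7.5 = 0
Collecting terms (coefficients in siemens):
  0.00005356·V_1 - 0.0000303·V_2 = 0.0003488
  0.1334·V_2 - 0.0000303·V_1 = 0
Determinant D = (0.00005356)(0.1334) - (-0.0000303)(-0.0000303) = 0.000007142
V_1 = [(0.0003488)(0.1334) - (-0.0000303)(0)]/D = 6.514 V
V_2 = [(0.00005356)(0) - (0.0003488)(-0.0000303)]/D = 0.00148 V
I_R2 = (V_1 - V_2)/R2 = (6.514 - 0.00148)/33000 = 0.0001973 A
|I_R2| = 0.0001973 A

Final answer: |I_R2| = 0.0001973 A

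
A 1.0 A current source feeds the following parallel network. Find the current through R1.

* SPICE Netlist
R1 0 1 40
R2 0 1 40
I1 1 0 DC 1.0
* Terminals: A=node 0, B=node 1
All resistors sit directly between nodes 0 and 1, so they are in parallel and share one voltage V; the full source current 1 A splits among them.
1/R_par = 1/40 + 1/40 = 0.05 S  =>  R_par = 20 Ω
V = I × R_par = 1 × 20 = 20 V
I_R1 = V/R1 = 20/40 = 0.5 A

Final answer: 0.5 A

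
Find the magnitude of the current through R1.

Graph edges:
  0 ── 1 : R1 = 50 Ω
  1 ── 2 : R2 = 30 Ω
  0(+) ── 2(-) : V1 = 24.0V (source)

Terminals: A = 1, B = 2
Nodal analysis, taking node 2 as the 0 V reference.
Source V1 fixes V_0 = 24 V.
KCL at each unknown node (sum of currents leaving = 0; resistances in Ω):
  Node 1: (V_1 - 24)/50 + (V_1 - 0)/30 = 0
Collecting terms: 0.05333 × V_1 = 0.48  =>  V_1 = 9 V
I_R1 = (V_0 - V_1)/R1 = (24 - 9)/50 = 0.3 A
|I_R1| = 0.3 A

Final answer: |I_R1| = 0.3 A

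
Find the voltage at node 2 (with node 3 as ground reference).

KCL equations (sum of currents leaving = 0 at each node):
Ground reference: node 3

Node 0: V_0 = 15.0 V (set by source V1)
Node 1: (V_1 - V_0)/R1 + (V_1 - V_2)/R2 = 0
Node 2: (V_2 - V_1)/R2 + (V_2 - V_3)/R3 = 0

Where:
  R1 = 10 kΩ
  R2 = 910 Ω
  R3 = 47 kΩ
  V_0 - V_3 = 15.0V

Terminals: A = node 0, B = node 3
Nodal analysis, taking node 3 as the 0 V reference.
Source V1 fixes V_0 = 15 V.
KCL at each unknown node (sum of currents leaving = 0; resistances in Ω):
  Node 1: (V_1 - 15)/10000 + (V_1 - V_2)/910 = 0
  Node 2: (V_2 - V_1)/910 + (V_2 - 0)/47000 = 0
Collecting terms (coefficients in siemens):
  0.001199·V_1 - 0.001099·V_2 = 0.0015
  0.00112·V_2 - 0.001099·V_1 = 0
Determinant D = (0.001199)(0.00112) - (-0.001099)(-0.001099) = 0.0000001354
V_1 = [(0.0015)(0.00112) - (-0.001099)(0)]/D = 12.41 V
V_2 = [(0.001199)(0) - (0.0015)(-0.001099)]/D = 12.17 V
The requested potential is V_2 = 12.17 V.

Final answer: V_2 = 12.17 V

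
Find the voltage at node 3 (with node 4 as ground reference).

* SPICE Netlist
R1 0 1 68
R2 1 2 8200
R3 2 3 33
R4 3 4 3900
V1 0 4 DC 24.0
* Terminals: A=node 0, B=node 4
Nodal analysis, taking node 4 as the 0 V reference.
Source V1 fixes V_0 = 24 V.
KCL at each unknown node (sum of currents leaving = 0; resistances in Ω):
  Node 1: (V_1 - 24)/68 + (V_1 - V_2)/8200 = 0
  Node 2: (V_2 - V_1)/8200 + (V_2 - V_3)/33 = 0
  Node 3: (V_3 - V_2)/33 + (V_3 - 0)/3900 = 0
Collecting terms (coefficients in siemens):
  0.01483·V_1 - 0.000122·V_2 = 0.3529
  0.03042·V_2 - 0.000122·V_1 - 0.0303·V_3 = 0
  0.03056·V_3 - 0.0303·V_2 = 0
Solving these 3 simultaneous equations (Gaussian elimination) gives:
  V_1 = 23.87 V, V_2 = 7.736 V, V_3 = 7.672 V
The requested potential is V_3 = 7.672 V.

Final answer: V_3 = 7.672 V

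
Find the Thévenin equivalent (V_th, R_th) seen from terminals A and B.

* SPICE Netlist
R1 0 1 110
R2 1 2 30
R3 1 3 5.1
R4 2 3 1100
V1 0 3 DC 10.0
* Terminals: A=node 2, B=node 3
Step 1 — V_th is the open-circuit voltage V_A - V_B (nothing connected across the terminals).
Nodal analysis, taking node 3 as the 0 V reference.
Source V1 fixes V_0 = 10 V.
KCL at each unknown node (sum of currents leaving = 0; resistances in Ω):
  Node 1: (V_1 - 10)/110 + (V_1 - V_2)/30 + (V_1 - 0)/5.1 = 0
  Node 2: (V_2 - V_1)/30 + (V_2 - 0)/1100 = 0
Collecting terms (coefficients in siemens):
  0.2385·V_1 - 0.03333·V_2 = 0.09091
  0.03424·V_2 - 0.03333·V_1 = 0
Determinant D = (0.2385)(0.03424) - (-0.03333)(-0.03333) = 0.007056
V_1 = [(0.09091)(0.03424) - (-0.03333)(0)]/D = 0.4412 V
V_2 = [(0.2385)(0) - (0.09091)(-0.03333)]/D = 0.4295 V
V_th = V_2 - V_3 = 0.4295 - 0 = 0.4295 V
Step 2 — R_th: zero the source — replace V1 by a short circuit (node 3 merges into node 0) — and find the resistance seen between A (node 2) and B (node 0).
Reduce the network between node 2 (A) and node 0 (B) by series/parallel combination:
  Rp1 = R1 ‖ R3 (parallel, both between nodes 0 and 1) = 1/(1/110 + 1/5.1) = 4.874 Ω
  Rs1 = R2 + Rp1 (series, joined only at node 1) = 30 + 4.874 = 34.87 Ω
  Rp2 = R4 ‖ Rs1 (parallel, both between nodes 0 and 2) = 1/(1/1100 + 1/34.87) = 33.8 Ω
R_th = 33.8 Ω

Final answer: V_th = 0.4295 V, R_th = 33.8 Ω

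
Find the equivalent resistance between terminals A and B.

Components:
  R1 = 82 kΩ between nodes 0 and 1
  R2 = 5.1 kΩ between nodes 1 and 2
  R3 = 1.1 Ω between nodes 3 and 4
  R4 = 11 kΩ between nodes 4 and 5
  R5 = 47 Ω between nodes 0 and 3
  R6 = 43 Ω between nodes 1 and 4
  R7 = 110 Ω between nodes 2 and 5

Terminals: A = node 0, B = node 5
The network is not a plain series/parallel combination. Inject a 1 A test current into terminal A (node 0) and return it from terminal B (node 5); then R_eq = V_A / (1 A).
Nodal analysis, taking node 5 as the 0 V reference.
Current source I_test pushes 1 A into node 0 and draws it out of node 5.
KCL at each unknown node (sum of currents leaving = 0; resistances in Ω):
  Node 0: (V_0 - V_1)/82000 + (V_0 - V_3)/47 - 1 = 0
  Node 1: (V_1 - V_0)/82000 + (V_1 - V_2)/5100 + (V_1 - V_4)/43 = 0
  Node 2: (V_2 - V_1)/5100 + (V_2 - 0)/110 = 0
  Node 3: (V_3 - V_0)/47 + (V_3 - V_4)/1.1 = 0
  Node 4: (V_4 - V_1)/43 + (V_4 - V_3)/1.1 + (V_4 - 0)/11000 = 0
Collecting terms (coefficients in siemens):
  0.02129·V_0 - 0.0000122·V_1 - 0.02128·V_3 = 1
  0.02346·V_1 - 0.0000122·V_0 - 0.0001961·V_2 - 0.02326·V_4 = 0
  0.009287·V_2 - 0.0001961·V_1 = 0
  0.9304·V_3 - 0.02128·V_0 - 0.9091·V_4 = 0
  0.9324·V_4 - 0.02326·V_1 - 0.9091·V_3 = 0
Solving these 5 simultaneous equations (Gaussian elimination) gives:
  V_0 = 3603 V, V_1 = 3526 V, V_2 = 74.45 V, V_3 = 3556 V
  V_4 = 3555 V
R_eq = V_0 / 1 A = 3603 Ω = 3.603 kΩ

Final answer: 3.603 kΩ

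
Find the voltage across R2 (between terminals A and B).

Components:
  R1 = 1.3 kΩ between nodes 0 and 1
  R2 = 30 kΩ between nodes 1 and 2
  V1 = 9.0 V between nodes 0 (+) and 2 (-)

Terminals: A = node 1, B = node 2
R1 and R2 are in series across V1 (node 0 → node 1 → node 2), and the output A–B is taken across R2, so this is a voltage divider.
Series current: I = V1/(R1 + R2) = 9/(1300 + 30000) = 9/31300 = 0.0002875 A
V_R2 = I × R2 = V1 × R2/(R1 + R2) = 9 × 30000/31300 = 8.626 V

Final answer: 8.626 V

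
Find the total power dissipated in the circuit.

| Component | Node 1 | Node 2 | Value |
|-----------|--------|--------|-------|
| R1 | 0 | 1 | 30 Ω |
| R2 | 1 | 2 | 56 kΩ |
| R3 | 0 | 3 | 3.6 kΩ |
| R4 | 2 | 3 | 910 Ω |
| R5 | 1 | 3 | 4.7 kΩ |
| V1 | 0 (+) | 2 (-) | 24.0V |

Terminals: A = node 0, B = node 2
Nodal analysis, taking node 2 as the 0 V reference.
Source V1 fixes V_0 = 24 V.
KCL at each unknown node (sum of currents leaving = 0; resistances in Ω):
  Node 1: (V_1 - 24)/30 + (V_1 - 0)/56000 + (V_1 - V_3)/4700 = 0
  Node 3: (V_3 - 24)/3600 + (V_3 - 0)/910 + (V_3 - V_1)/4700 = 0
Collecting terms (coefficients in siemens):
  0.03356·V_1 - 0.0002128·V_3 = 0.8
  0.001589·V_3 - 0.0002128·V_1 = 0.006667
Determinant D = (0.03356)(0.001589) - (-0.0002128)(-0.0002128) = 0.0000533
V_1 = [(0.8)(0.001589) - (-0.0002128)(0.006667)]/D = 23.88 V
V_3 = [(0.03356)(0.006667) - (0.8)(-0.0002128)]/D = 7.391 V
Power in each resistor, P = (ΔV)²/R:
  P_R1 = (24 - 23.88)²/30 = 0.0004646 W
  P_R2 = (23.88 - 0)²/56000 = 0.01018 W
  P_R3 = (24 - 7.391)²/3600 = 0.07663 W
  P_R4 = (0 - 7.391)²/910 = 0.06003 W
  P_R5 = (23.88 - 7.391)²/4700 = 0.05786 W
P_total = P_R1 + P_R2 + P_R3 + P_R4 + P_R5 = 0.2052 W

Final answer: 0.2052 W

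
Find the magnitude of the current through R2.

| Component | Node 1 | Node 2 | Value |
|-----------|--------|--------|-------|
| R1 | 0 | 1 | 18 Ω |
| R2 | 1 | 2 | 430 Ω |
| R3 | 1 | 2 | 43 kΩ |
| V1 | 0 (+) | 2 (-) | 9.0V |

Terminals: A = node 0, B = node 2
Nodal analysis, taking node 2 as the 0 V reference.
Source V1 fixes V_0 = 9 V.
KCL at each unknown node (sum of currents leaving = 0; resistances in Ω):
  Node 1: (V_1 - 9)/18 + (V_1 - 0)/430 + (V_1 - 0)/43000 = 0
Collecting terms: 0.0579 × V_1 = 0.5  =>  V_1 = 8.635 V
I_R2 = (V_1 - V_2)/R2 = (8.635 - 0)/430 = 0.02008 A
|I_R2| = 0.02008 A

Final answer: |I_R2| = 0.02008 A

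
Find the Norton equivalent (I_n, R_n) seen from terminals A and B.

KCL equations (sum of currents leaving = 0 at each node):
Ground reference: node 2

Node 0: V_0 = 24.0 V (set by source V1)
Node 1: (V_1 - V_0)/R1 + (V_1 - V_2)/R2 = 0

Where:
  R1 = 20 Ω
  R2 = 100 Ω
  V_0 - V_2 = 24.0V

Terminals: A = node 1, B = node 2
Find the Thévenin equivalent first; then I_n = V_th/R_th and R_n = R_th.
Step 1 — V_th is the open-circuit voltage V_A - V_B (nothing connected across the terminals).
Nodal analysis, taking node 2 as the 0 V reference.
Source V1 fixes V_0 = 24 V.
KCL at each unknown node (sum of currents leaving = 0; resistances in Ω):
  Node 1: (V_1 - 24)/20 + (V_1 - 0)/100 = 0
Collecting terms: 0.06 × V_1 = 1.2  =>  V_1 = 20 V
V_th = V_1 - V_2 = 20 - 0 = 20 V
Step 2 — R_th: zero the source — replace V1 by a short circuit (node 2 merges into node 0) — and find the resistance seen between A (node 1) and B (node 0).
Reduce the network between node 1 (A) and node 0 (B) by series/parallel combination:
  Rp1 = R1 ‖ R2 (parallel, both between nodes 0 and 1) = 1/(1/20 + 1/100) = 16.67 Ω
R_th = 16.67 Ω
I_n = V_th/R_th = 20/16.67 = 1.2 A, and R_n = R_th = 16.67 Ω

Final answer: I_n = 1.2 A, R_n = 16.67 Ω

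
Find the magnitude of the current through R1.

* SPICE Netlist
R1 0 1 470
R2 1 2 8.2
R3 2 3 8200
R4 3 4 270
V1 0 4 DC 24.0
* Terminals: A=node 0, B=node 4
Nodal analysis, taking node 4 as the 0 V reference.
Source V1 fixes V_0 = 24 V.
KCL at each unknown node (sum of currents leaving = 0; resistances in Ω):
  Node 1: (V_1 - 24)/470 + (V_1 - V_2)/8.2 = 0
  Node 2: (V_2 - V_1)/8.2 + (V_2 - V_3)/8200 = 0
  Node 3: (V_3 - V_2)/8200 + (V_3 - 0)/270 = 0
Collecting terms (coefficients in siemens):
  0.1241·V_1 - 0.122·V_2 = 0.05106
  0.1221·V_2 - 0.122·V_1 - 0.000122·V_3 = 0
  0.003826·V_3 - 0.000122·V_2 = 0
Solving these 3 simultaneous equations (Gaussian elimination) gives:
  V_1 = 22.74 V, V_2 = 22.72 V, V_3 = 0.7242 V
I_R1 = (V_0 - V_1)/R1 = (24 - 22.74)/470 = 0.002682 A
|I_R1| = 0.002682 A

Final answer: |I_R1| = 0.002682 A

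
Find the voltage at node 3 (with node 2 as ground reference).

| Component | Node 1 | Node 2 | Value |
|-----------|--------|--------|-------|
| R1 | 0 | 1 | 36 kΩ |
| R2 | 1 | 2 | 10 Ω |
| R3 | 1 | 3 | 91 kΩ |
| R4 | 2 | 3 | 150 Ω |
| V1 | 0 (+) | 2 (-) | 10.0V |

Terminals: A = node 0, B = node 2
Nodal analysis, taking node 2 as the 0 V reference.
Source V1 fixes V_0 = 10 V.
KCL at each unknown node (sum of currents leaving = 0; resistances in Ω):
  Node 1: (V_1 - 10)/36000 + (V_1 - 0)/10 + (V_1 - V_3)/91000 = 0
  Node 3: (V_3 - V_1)/91000 + (V_3 - 0)/150 = 0
Collecting terms (coefficients in siemens):
  0.1·V_1 - 0.00001099·V_3 = 0.0002778
  0.006678·V_3 - 0.00001099·V_1 = 0
Determinant D = (0.1)(0.006678) - (-0.00001099)(-0.00001099) = 0.000668
V_1 = [(0.0002778)(0.006678) - (-0.00001099)(0)]/D = 0.002777 V
V_3 = [(0.1)(0) - (0.0002778)(-0.00001099)]/D = 0.000004569 V
The requested potential is V_3 = 0.000004569 V.

Final answer: V_3 = 4.569e-06 V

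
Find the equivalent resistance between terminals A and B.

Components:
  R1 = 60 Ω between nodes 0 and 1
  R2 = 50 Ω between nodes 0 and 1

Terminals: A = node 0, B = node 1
Reduce the network between node 0 (A) and node 1 (B) by series/parallel combination:
  Rp1 = R1 ‖ R2 (parallel, both between nodes 0 and 1) = 1/(1/60 + 1/50) = 27.27 Ω
R_eq = 27.27 Ω

Final answer: 27.27 Ω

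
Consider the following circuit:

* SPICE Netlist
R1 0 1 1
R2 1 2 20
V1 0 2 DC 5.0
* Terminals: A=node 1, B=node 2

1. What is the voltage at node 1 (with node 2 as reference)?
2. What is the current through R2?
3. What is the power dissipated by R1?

Nodal analysis, taking node 2 as the 0 V reference.
Source V1 fixes V_0 = 5 V.
KCL at each unknown node (sum of currents leaving = 0; resistances in Ω):
  Node 1: (V_1 - 5)/1 + (V_1 - 0)/20 = 0
Collecting terms: 1.05 × V_1 = 5  =>  V_1 = 4.762 V
Part 1:
  Read off the nodal solution: V_1 = 4.762 V
Part 2:
  I_R2 = (V_1 - V_2)/R2 = (4.762 - 0)/20 = 0.2381 A
  Magnitude: I_R2 = 0.2381 A
Part 3:
  I_R1 = (V_0 - V_1)/R1 = (5 - 4.762)/1 = 0.2381 A
  P_R1 = I_R1² × R1 = (0.2381)² × 1 = 0.05669 W

Final answers:
1. V_1 = 4.762 V
2. I_R2 = 0.2381 A
3. P_R1 = 0.05669 W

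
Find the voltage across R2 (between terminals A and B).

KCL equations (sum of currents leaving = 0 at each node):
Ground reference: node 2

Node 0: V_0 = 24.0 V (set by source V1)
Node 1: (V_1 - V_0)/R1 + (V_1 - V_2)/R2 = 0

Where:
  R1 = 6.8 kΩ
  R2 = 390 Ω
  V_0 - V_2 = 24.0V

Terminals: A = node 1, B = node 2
R1 and R2 are in series across V1 (node 0 → node 1 → node 2), and the output A–B is taken across R2, so this is a voltage divider.
Series current: I = V1/(R1 + R2) = 24/(6800 + 390) = 24/7190 = 0.003338 A
V_R2 = I × R2 = V1 × R2/(R1 + R2) = 24 × 390/7190 = 1.302 V

Final answer: 1.302 V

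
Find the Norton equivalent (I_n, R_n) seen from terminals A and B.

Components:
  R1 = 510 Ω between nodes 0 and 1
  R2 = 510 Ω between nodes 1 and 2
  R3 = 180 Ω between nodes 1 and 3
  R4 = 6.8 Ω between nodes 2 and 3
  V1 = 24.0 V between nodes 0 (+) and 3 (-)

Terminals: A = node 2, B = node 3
Find the Thévenin equivalent first; then I_n = V_th/R_th and R_n = R_th.
Step 1 — V_th is the open-circuit voltage V_A - V_B (nothing connected across the terminals).
Nodal analysis, taking node 3 as the 0 V reference.
Source V1 fixes V_0 = 24 V.
KCL at each unknown node (sum of currents leaving = 0; resistances in Ω):
  Node 1: (V_1 - 24)/510 + (V_1 - V_2)/510 + (V_1 - 0)/180 = 0
  Node 2: (V_2 - V_1)/510 + (V_2 - 0)/6.8 = 0
Collecting terms (coefficients in siemens):
  0.009477·V_1 - 0.001961·V_2 = 0.04706
  0.149·V_2 - 0.001961·V_1 = 0
Determinant D = (0.009477)(0.149) - (-0.001961)(-0.001961) = 0.001408
V_1 = [(0.04706)(0.149) - (-0.001961)(0)]/D = 4.979 V
V_2 = [(0.009477)(0) - (0.04706)(-0.001961)]/D = 0.06551 V
V_th = V_2 - V_3 = 0.06551 - 0 = 0.06551 V
Step 2 — R_th: zero the source — replace V1 by a short circuit (node 3 merges into node 0) — and find the resistance seen between A (node 2) and B (node 0).
Reduce the network between node 2 (A) and node 0 (B) by series/parallel combination:
  Rp1 = R1 ‖ R3 (parallel, both between nodes 0 and 1) = 1/(1/510 + 1/180) = 133 Ω
  Rs1 = R2 + Rp1 (series, joined only at node 1) = 510 + 133 = 643 Ω
  Rp2 = R4 ‖ Rs1 (parallel, both between nodes 0 and 2) = 1/(1/6.8 + 1/643) = 6.729 Ω
R_th = 6.729 Ω
I_n = V_th/R_th = 0.06551/6.729 = 0.009736 A, and R_n = R_th = 6.729 Ω

Final answer: I_n = 0.009736 A, R_n = 6.729 Ω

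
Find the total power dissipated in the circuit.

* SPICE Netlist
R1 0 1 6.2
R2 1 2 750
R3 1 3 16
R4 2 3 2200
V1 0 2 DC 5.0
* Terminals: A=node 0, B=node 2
Nodal analysis, taking node 2 as the 0 V reference.
Source V1 fixes V_0 = 5 V.
KCL at each unknown node (sum of currents leaving = 0; resistances in Ω):
  Node 1: (V_1 - 5)/6.2 + (V_1 - 0)/750 + (V_1 - V_3)/16 = 0
  Node 3: (V_3 - V_1)/16 + (V_3 - 0)/2200 = 0
Collecting terms (coefficients in siemens):
  0.2251·V_1 - 0.0625·V_3 = 0.8065
  0.06295·V_3 - 0.0625·V_1 = 0
Determinant D = (0.2251)(0.06295) - (-0.0625)(-0.0625) = 0.01027
V_1 = [(0.8065)(0.06295) - (-0.0625)(0)]/D = 4.945 V
V_3 = [(0.2251)(0) - (0.8065)(-0.0625)]/D = 4.91 V
Power in each resistor, P = (ΔV)²/R:
  P_R1 = (5 - 4.945)²/6.2 = 0.0004829 W
  P_R2 = (4.945 - 0)²/750 = 0.03261 W
  P_R3 = (4.945 - 4.91)²/16 = 0.00007968 W
  P_R4 = (0 - 4.91)²/2200 = 0.01096 W
P_total = P_R1 + P_R2 + P_R3 + P_R4 = 0.04413 W

Final answer: 0.04413 W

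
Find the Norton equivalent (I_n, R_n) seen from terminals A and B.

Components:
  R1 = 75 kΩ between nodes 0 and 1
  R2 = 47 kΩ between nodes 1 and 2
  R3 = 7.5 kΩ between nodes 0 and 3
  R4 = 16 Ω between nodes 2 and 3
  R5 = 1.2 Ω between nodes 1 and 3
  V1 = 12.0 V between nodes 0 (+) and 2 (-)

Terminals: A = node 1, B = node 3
Find the Thévenin equivalent first; then I_n = V_th/R_th and R_n = R_th.
Step 1 — V_th is the open-circuit voltage V_A - V_B (nothing connected across the terminals).
Nodal analysis, taking node 2 as the 0 V reference.
Source V1 fixes V_0 = 12 V.
KCL at each unknown node (sum of currents leaving = 0; resistances in Ω):
  Node 1: (V_1 - 12)/75000 + (V_1 - 0)/47000 + (V_1 - V_3)/1.2 = 0
  Node 3: (V_3 - 12)/7500 + (V_3 - 0)/16 + (V_3 - V_1)/1.2 = 0
Collecting terms (coefficients in siemens):
  0.8334·V_1 - 0.8333·V_3 = 0.00016
  0.896·V_3 - 0.8333·V_1 = 0.0016
Determinant D = (0.8334)(0.896) - (-0.8333)(-0.8333) = 0.05223
V_1 = [(0.00016)(0.896) - (-0.8333)(0.0016)]/D = 0.02828 V
V_3 = [(0.8334)(0.0016) - (0.00016)(-0.8333)]/D = 0.02808 V
V_th = V_1 - V_3 = 0.02828 - 0.02808 = 0.0001908 V
Step 2 — R_th: zero the source — replace V1 by a short circuit (node 2 merges into node 0) — and find the resistance seen between A (node 1) and B (node 3).
Reduce the network between node 1 (A) and node 3 (B) by series/parallel combination:
  Rp1 = R1 ‖ R2 (parallel, both between nodes 0 and 1) = 1/(1/75000 + 1/47000) = 28890 Ω
  Rp2 = R3 ‖ R4 (parallel, both between nodes 0 and 3) = 1/(1/7500 + 1/16) = 15.97 Ω
  Rs1 = Rp1 + Rp2 (series, joined only at node 0) = 28890 + 15.97 = 28910 Ω
  Rp3 = R5 ‖ Rs1 (parallel, both between nodes 1 and 3) = 1/(1/1.2 + 1/28910) = 1.2 Ω
R_th = 1.2 Ω
I_n = V_th/R_th = 0.0001908/1.2 = 0.000159 A, and R_n = R_th = 1.2 Ω

Final answer: I_n = 0.000159 A, R_n = 1.2 Ω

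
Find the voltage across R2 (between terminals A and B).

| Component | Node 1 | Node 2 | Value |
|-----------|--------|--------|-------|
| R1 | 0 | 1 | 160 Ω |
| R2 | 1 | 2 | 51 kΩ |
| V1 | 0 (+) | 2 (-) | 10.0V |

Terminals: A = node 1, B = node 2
R1 and R2 are in series across V1 (node 0 → node 1 → node 2), and the output A–B is taken across R2, so this is a voltage divider.
Series current: I = V1/(R1 + R2) = 10/(160 + 51000) = 10/51160 = 0.0001955 A
V_R2 = I × R2 = V1 × R2/(R1 + R2) = 10 × 51000/51160 = 9.969 V

Final answer: 9.969 V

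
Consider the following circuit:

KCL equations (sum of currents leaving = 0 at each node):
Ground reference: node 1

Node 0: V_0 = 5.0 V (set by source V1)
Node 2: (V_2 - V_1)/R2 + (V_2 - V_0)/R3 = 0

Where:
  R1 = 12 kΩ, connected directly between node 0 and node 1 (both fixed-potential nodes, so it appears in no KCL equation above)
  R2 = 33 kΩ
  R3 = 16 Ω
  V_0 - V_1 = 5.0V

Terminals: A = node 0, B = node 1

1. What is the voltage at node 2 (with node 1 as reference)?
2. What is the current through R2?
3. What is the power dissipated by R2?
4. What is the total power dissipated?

Nodal analysis, taking node 1 as the 0 V reference.
Source V1 fixes V_0 = 5 V.
KCL at each unknown node (sum of currents leaving = 0; resistances in Ω):
  Node 2: (V_2 - 0)/33000 + (V_2 - 5)/16 = 0
Collecting terms: 0.06253 × V_2 = 0.3125  =>  V_2 = 4.998 V
Part 1:
  Read off the nodal solution: V_2 = 4.998 V
Part 2:
  I_R2 = (V_1 - V_2)/R2 = (0 - 4.998)/33000 = -0.0001514 A
  Magnitude: I_R2 = 0.0001514 A
Part 3:
  I_R2 = (V_1 - V_2)/R2 = (0 - 4.998)/33000 = -0.0001514 A
  P_R2 = I_R2² × R2 = (-0.0001514)² × 33000 = 0.0007568 W
Part 4:
  Power in each resistor, P = (ΔV)²/R:
    P_R1 = (5 - 0)²/12000 = 0.002083 W
    P_R2 = (0 - 4.998)²/33000 = 0.0007568 W
    P_R3 = (5 - 4.998)²/16 = 0.000000367 W
  P_total = P_R1 + P_R2 + P_R3 = 0.002841 W

Final answers:
1. V_2 = 4.998 V
2. I_R2 = 0.0001514 A
3. P_R2 = 0.0007568 W
4. P_total = 0.002841 W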